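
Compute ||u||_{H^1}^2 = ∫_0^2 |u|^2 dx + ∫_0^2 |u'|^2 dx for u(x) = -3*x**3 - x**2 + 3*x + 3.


||u||_{H^1}^2 = 63928/105

The H^1 norm (squared) on an interval (0, L) is
  ||u||_{H^1}^2 = ∫_0^L u(x)^2 dx + ∫_0^L u'(x)^2 dx.
Compute u'(x) = -9*x**2 - 2*x + 3.
Then u(x)^2 = 9*x**6 + 6*x**5 - 17*x**4 - 24*x**3 + 3*x**2 + 18*x + 9 and u'(x)^2 = 81*x**4 + 36*x**3 - 50*x**2 - 12*x + 9.
Integrate each monomial from 0 to 2 using ∫_0^2 c·x^n dx = c·2^(n+1)/(n+1):
  ∫_0^2 u(x)^2 dx = ∫_0^2 (9*x^6 + 6*x^5 - 17*x^4 - 24*x^3 + 3*x^2 + 18*x + 9) dx. Term by term:
    ∫_0^2 9*x^6 dx = 1152/7;  ∫_0^2 6*x^5 dx = 64;  ∫_0^2 -17*x^4 dx = -544/5;
    ∫_0^2 -24*x^3 dx = -96;  ∫_0^2 3*x^2 dx = 8;  ∫_0^2 18*x dx = 36;
    ∫_0^2 9 dx = 18.
  Sum: 1152/7 + 64 − 544/5 − 96 + 8 + 36 + 18 = 3002/35.
  ∫_0^2 u'(x)^2 dx = ∫_0^2 (81*x^4 + 36*x^3 - 50*x^2 - 12*x + 9) dx. Term by term:
    ∫_0^2 81*x^4 dx = 2592/5;  ∫_0^2 36*x^3 dx = 144;  ∫_0^2 -50*x^2 dx = -400/3;
    ∫_0^2 -12*x dx = -24;  ∫_0^2 9 dx = 18.
  Sum: 2592/5 + 144 − 400/3 − 24 + 18 = 7846/15.
Adding: ||u||_{H^1}^2 = 3002/35 + 7846/15 = 63928/105.


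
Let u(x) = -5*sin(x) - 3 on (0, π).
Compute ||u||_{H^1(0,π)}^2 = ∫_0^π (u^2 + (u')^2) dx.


||u||_{H^1(0,π)}^2 = 60 + 34*π

u'(x) = -5*cos(x).
Expand u² and (u')² and integrate term by term on (0, π), using: for integers n ≥ 1, ∫_0^π sin²(nx) dx = ∫_0^π cos²(nx) dx = π/2; for n ≠ n', ∫_0^π sin(nx)sin(n'x) dx = ∫_0^π cos(nx)cos(n'x) dx = 0; and by product-to-sum, ∫_0^π sin(nx)cos(n'x) dx = ½∫_0^π [sin((n+n')x) + sin((n−n')x)] dx, which is 0 when n+n' is even and 2n/(n²−n'²) when n+n' is odd (it need not vanish on (0, π)). For the constant mode: ∫_0^π 1 dx = π, ∫_0^π cos(nx) dx = 0, ∫_0^π sin(nx) dx = (1−(−1)^n)/n.
  u² squared terms: (-3)²·∫1 dx = 9·π = 9*π;  (-5)²·∫sin(x)² dx = 25·π/2 = 25*π/2.
  u² cross terms: 2·(-3)·(-5)·∫1·sin(x) dx = 30·(2) = 60.
  So ∫_0^π u² dx = 9*π + 25*π/2 + 60 = 60 + 43*π/2.
  (u')² squared terms: (-5)²·∫cos(x)² dx = 25·π/2 = 25*π/2.
  So ∫_0^π (u')² dx = 25*π/2.
||u||_{H^1}^2 = (60 + 43*π/2) + (25*π/2) = 60 + 34*π.


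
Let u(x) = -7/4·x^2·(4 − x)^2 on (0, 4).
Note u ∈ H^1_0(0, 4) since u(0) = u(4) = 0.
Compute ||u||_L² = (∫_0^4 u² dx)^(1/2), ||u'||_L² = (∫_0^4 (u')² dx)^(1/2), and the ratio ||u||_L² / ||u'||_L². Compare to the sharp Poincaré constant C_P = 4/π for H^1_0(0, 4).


||u||_L² / ||u'||_L² = 2*sqrt(3)/3 < C_P = 4/π.

u(x) = -7/4·x^2·(4 − x)^2, so u'(x) = 7*x*(-x^2 + 6*x - 8).
u(x) = -7/4·x^2·(4 − x)^2 vanishes at x = 0 and x = 4, so u ∈ H^1_0(0, 4). Differentiate via the product rule and integrate the resulting polynomials term by term.
  ∫_0^4 u² dx = ∫_0^4 (49*x^8/16 - 49*x^7 + 294*x^6 - 784*x^5 + 784*x^4) dx. Term by term:
    ∫_0^4 49*x^8/16 dx = 802816/9;  ∫_0^4 -49*x^7 dx = -401408;  ∫_0^4 294*x^6 dx = 688128;
    ∫_0^4 -784*x^5 dx = -1605632/3;  ∫_0^4 784*x^4 dx = 802816/5.
  Sum: 802816/9 − 401408 + 688128 − 1605632/3 + 802816/5 = 57344/45.
  ∫_0^4 (u')² dx = ∫_0^4 (49*x^6 - 588*x^5 + 2548*x^4 - 4704*x^3 + 3136*x^2) dx. Term by term:
    ∫_0^4 49*x^6 dx = 114688;  ∫_0^4 -588*x^5 dx = -401408;  ∫_0^4 2548*x^4 dx = 2609152/5;
    ∫_0^4 -4704*x^3 dx = -301056;  ∫_0^4 3136*x^2 dx = 200704/3.
  Sum: 114688 − 401408 + 2609152/5 − 301056 + 200704/3 = 14336/15.
∫_0^4 u² dx = 57344/45, so ||u||_L² = 64*sqrt(70)/15.
∫_0^4 (u')² dx = 14336/15, so ||u'||_L² = 32*sqrt(210)/15.
Ratio ||u||_L² / ||u'||_L² = 2*sqrt(3)/3.
Sharp Poincaré constant on H^1_0(0, 4) is C_P = L/π = 4/π, achieved by sin(π/4·x).
A polynomial bump cannot attain the sharp Poincaré constant (only the first sine eigenfunction does), so the ratio is strictly less than C_P, consistent with ||u||_L² ≤ C_P ||u'||_L².


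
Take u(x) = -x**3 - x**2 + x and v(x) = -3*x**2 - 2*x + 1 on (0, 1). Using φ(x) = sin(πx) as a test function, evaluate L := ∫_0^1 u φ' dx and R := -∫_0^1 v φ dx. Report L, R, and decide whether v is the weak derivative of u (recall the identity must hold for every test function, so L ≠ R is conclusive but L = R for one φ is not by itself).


LHS = -12/π^3 + 3/π, RHS = -12/π^3 + 3/π. Yes, v = u' weakly.

u(x) = -x**3 - x**2 + x, classical derivative u'(x) = -3*x**2 - 2*x + 1.
φ(x) = sin(πx), so φ'(x) = π*cos(π*x).
Note φ(0) = φ(1) = 0, so the boundary term u·φ vanishes.
LHS = ∫_0^1 u(x) φ'(x) dx = ∫_0^1 (-π*x^3*cos(π*x) - π*x^2*cos(π*x) + π*x*cos(π*x)) dx. Term by term:
  ∫_0^1 π*x*cos(π*x) dx = -2/π;  ∫_0^1 -π*x^2*cos(π*x) dx = 2/π;  ∫_0^1 -π*x^3*cos(π*x) dx = -12/π^3 + 3/π.
Sum: -2/π + 2/π + -12/π^3 + 3/π = -12/π^3 + 3/π.
So LHS = -12/π^3 + 3/π.
∫_0^1 v(x) φ(x) dx = ∫_0^1 (-3*x^2*sin(π*x) - 2*x*sin(π*x) + sin(π*x)) dx. Term by term:
  ∫_0^1 -3*x^2*sin(π*x) dx = -3/π + 12/π^3;  ∫_0^1 -2*x*sin(π*x) dx = -2/π;  ∫_0^1 sin(π*x) dx = 2/π.
Sum: -3/π + 12/π^3 − 2/π + 2/π = -3/π + 12/π^3.
So RHS = -∫_0^1 v(x) φ(x) dx = -12/π^3 + 3/π.
LHS = RHS, so the identity holds for this test φ.
Moreover u is smooth here and v(x) = u'(x) = -3*x**2 - 2*x + 1 pointwise, so the identity holds for every test function. Hence v is the weak derivative of u.


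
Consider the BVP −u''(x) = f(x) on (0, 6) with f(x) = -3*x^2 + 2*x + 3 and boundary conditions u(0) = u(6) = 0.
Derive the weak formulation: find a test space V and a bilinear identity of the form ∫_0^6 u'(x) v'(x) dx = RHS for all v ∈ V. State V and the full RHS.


V = H^1_0(0, 6) (so v(0) = v(6) = 0); weak form: ∫_0^6 u'v' dx = ∫_0^6 (-3*x^2 + 2*x + 3) v dx for all v ∈ V.

Multiply both sides by a test function v and integrate from 0 to 6:
  ∫_0^6 −u''(x) v(x) dx = ∫_0^6 f(x) v(x) dx.
Integrate the LHS by parts once:
  ∫_0^6 −u'' v dx = −[u'(x) v(x)]_0^6 + ∫_0^6 u'(x) v'(x) dx.
Thus ∫_0^6 u'(x) v'(x) dx = ∫_0^6 f(x) v(x) dx + [u'(x) v(x)]_0^6.
Choose V so that boundary terms are either known or forced to vanish.
u is Dirichlet: u(0) = u(6) = 0. Let V = H^1_0(0, 6); then v(0) = v(6) = 0, and [u' v]_0^6 = 0.
Weak formulation: find u (satisfying any essential BC) such that ∫_0^6 u'(x) v'(x) dx = ∫_0^6 f v dx for all v ∈ V.
Substituting f(x) = -3*x^2 + 2*x + 3, the right-hand side is ∫_0^6 (-3*x^2 + 2*x + 3) v dx.


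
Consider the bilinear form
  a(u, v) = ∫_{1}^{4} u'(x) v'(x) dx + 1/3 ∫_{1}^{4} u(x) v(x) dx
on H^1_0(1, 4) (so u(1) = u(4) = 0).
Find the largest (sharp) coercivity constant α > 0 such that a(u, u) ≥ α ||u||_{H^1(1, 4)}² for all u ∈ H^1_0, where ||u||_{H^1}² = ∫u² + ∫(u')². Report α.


α = (3 + π^2)/(9 + π^2)

Coercivity of a(·,·) on H^1_0(1, 4) means a(u, u) ≥ α ||u||_{H^1}² for every u ∈ H^1_0.
The interval has length L = 3, and Poincaré/coercivity depend only on L. Here a(u, u) = ∫(u')² + (1/3)·∫u².
Here 0 < c = 1/3 < 1. The condition a(u,u) ≥ α||u||_{H^1}² reads (1−α)∫(u')² ≥ (α−c)∫u². Any admissible α is ≤ 1 (rapidly oscillating u have ∫u²/∫(u')² → 0), and α = 1 would force 0 ≥ (1−c)∫u², impossible since c < 1; so 1−α > 0. By the sharp Poincaré inequality on H^1_0 of an interval of length L, ∫(u')² ≥ (π/L)²∫u² with equality for the first sine mode sin(π(x−x₀)/L) (x₀ the left endpoint), so the inequality holds for all u iff (1−α)(π/L)² ≥ α − c, i.e. α ≤ ((π/L)² + c)/((π/L)² + 1) = (1 + c(L/π)²)/(1 + (L/π)²). With (π/L)² = π^2/9 and c = 1/3, the largest admissible constant is α = ((π/L)² + c)/((π/L)² + 1).
Simplifying, α = (3 + π^2)/(9 + π^2).


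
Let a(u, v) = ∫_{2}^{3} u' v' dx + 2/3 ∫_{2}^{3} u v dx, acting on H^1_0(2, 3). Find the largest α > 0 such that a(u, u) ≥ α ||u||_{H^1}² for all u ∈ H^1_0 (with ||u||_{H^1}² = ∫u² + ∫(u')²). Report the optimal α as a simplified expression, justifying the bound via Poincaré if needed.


α = (2/3 + π^2)/(1 + π^2)

Coercivity of a(·,·) on H^1_0(2, 3) means a(u, u) ≥ α ||u||_{H^1}² for every u ∈ H^1_0.
The interval has length L = 1, and Poincaré/coercivity depend only on L. Here a(u, u) = ∫(u')² + (2/3)·∫u².
Here 0 < c = 2/3 < 1. The condition a(u,u) ≥ α||u||_{H^1}² reads (1−α)∫(u')² ≥ (α−c)∫u². Any admissible α is ≤ 1 (rapidly oscillating u have ∫u²/∫(u')² → 0), and α = 1 would force 0 ≥ (1−c)∫u², impossible since c < 1; so 1−α > 0. By the sharp Poincaré inequality on H^1_0 of an interval of length L, ∫(u')² ≥ (π/L)²∫u² with equality for the first sine mode sin(π(x−x₀)/L) (x₀ the left endpoint), so the inequality holds for all u iff (1−α)(π/L)² ≥ α − c, i.e. α ≤ ((π/L)² + c)/((π/L)² + 1) = (1 + c(L/π)²)/(1 + (L/π)²). With (π/L)² = π^2 and c = 2/3, the largest admissible constant is α = ((π/L)² + c)/((π/L)² + 1).
Simplifying, α = (2/3 + π^2)/(1 + π^2).


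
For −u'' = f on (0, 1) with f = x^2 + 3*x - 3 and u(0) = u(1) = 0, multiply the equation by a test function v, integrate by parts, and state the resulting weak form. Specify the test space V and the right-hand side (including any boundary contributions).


V = H^1_0(0, 1) (so v(0) = v(1) = 0); weak form: ∫_0^1 u'v' dx = ∫_0^1 (x^2 + 3*x - 3) v dx for all v ∈ V.

Multiply both sides by a test function v and integrate from 0 to 1:
  ∫_0^1 −u''(x) v(x) dx = ∫_0^1 f(x) v(x) dx.
Integrate the LHS by parts once:
  ∫_0^1 −u'' v dx = −[u'(x) v(x)]_0^1 + ∫_0^1 u'(x) v'(x) dx.
Thus ∫_0^1 u'(x) v'(x) dx = ∫_0^1 f(x) v(x) dx + [u'(x) v(x)]_0^1.
Choose V so that boundary terms are either known or forced to vanish.
u is Dirichlet: u(0) = u(1) = 0. Let V = H^1_0(0, 1); then v(0) = v(1) = 0, and [u' v]_0^1 = 0.
Weak formulation: find u (satisfying any essential BC) such that ∫_0^1 u'(x) v'(x) dx = ∫_0^1 f v dx for all v ∈ V.
Substituting f(x) = x^2 + 3*x - 3, the right-hand side is ∫_0^1 (x^2 + 3*x - 3) v dx.


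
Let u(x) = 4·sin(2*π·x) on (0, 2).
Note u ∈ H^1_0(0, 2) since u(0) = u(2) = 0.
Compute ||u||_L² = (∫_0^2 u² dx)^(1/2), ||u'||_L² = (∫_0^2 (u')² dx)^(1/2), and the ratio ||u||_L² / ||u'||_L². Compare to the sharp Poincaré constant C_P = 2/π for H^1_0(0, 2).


||u||_L² / ||u'||_L² = 1/(2*π) < C_P = 2/π.

u(x) = 4·sin(2*π·x), so u'(x) = 8*π*cos(2*π*x).
Writing u(x) = A·sin(kπx/L) with A = 4 and k = 4, use ∫_0^L sin²(kπx/L) dx = L/2 and ∫_0^L cos²(kπx/L) dx = L/2.
u² = 16·sin²(2*π·x) and (u')² = 64*π^2·cos²(2*π·x), and each of sin², cos² integrates to L/2 = 1 over (0, 2).
∫_0^2 u² dx = 16, so ||u||_L² = 4.
∫_0^2 (u')² dx = 64*π^2, so ||u'||_L² = 8*π.
Ratio ||u||_L² / ||u'||_L² = 1/(2*π).
Sharp Poincaré constant on H^1_0(0, 2) is C_P = L/π = 2/π, achieved by sin(π/2·x).
This is the k = 4 harmonic; the ratio L/(kπ) is strictly less than C_P = L/π, consistent with the sharp inequality ||u||_L² ≤ C_P ||u'||_L².


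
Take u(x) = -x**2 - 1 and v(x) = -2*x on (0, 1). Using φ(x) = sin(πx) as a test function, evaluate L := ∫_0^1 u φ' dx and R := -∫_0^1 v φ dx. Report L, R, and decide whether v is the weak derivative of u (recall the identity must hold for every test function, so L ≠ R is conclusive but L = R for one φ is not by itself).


LHS = 2/π, RHS = 2/π. Yes, v = u' weakly.

u(x) = -x**2 - 1, classical derivative u'(x) = -2*x.
φ(x) = sin(πx), so φ'(x) = π*cos(π*x).
Note φ(0) = φ(1) = 0, so the boundary term u·φ vanishes.
LHS = ∫_0^1 u(x) φ'(x) dx = ∫_0^1 (-π*x^2*cos(π*x) - π*cos(π*x)) dx. Term by term:
  ∫_0^1 -π*cos(π*x) dx = 0;  ∫_0^1 -π*x^2*cos(π*x) dx = 2/π.
Sum: 0 + 2/π = 2/π.
So LHS = 2/π.
∫_0^1 v(x) φ(x) dx = ∫_0^1 (-2*x*sin(π*x)) dx. Term by term:
  ∫_0^1 -2*x*sin(π*x) dx = -2/π.
So RHS = -∫_0^1 v(x) φ(x) dx = 2/π.
LHS = RHS, so the identity holds for this test φ.
Moreover u is smooth here and v(x) = u'(x) = -2*x pointwise, so the identity holds for every test function. Hence v is the weak derivative of u.


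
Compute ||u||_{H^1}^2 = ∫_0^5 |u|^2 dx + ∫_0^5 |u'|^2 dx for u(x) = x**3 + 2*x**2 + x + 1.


||u||_{H^1}^2 = 1549795/42

The H^1 norm (squared) on an interval (0, L) is
  ||u||_{H^1}^2 = ∫_0^L u(x)^2 dx + ∫_0^L u'(x)^2 dx.
Compute u'(x) = 3*x**2 + 4*x + 1.
Then u(x)^2 = x**6 + 4*x**5 + 6*x**4 + 6*x**3 + 5*x**2 + 2*x + 1 and u'(x)^2 = 9*x**4 + 24*x**3 + 22*x**2 + 8*x + 1.
Integrate each monomial from 0 to 5 using ∫_0^5 c·x^n dx = c·5^(n+1)/(n+1):
  ∫_0^5 u(x)^2 dx = ∫_0^5 (x^6 + 4*x^5 + 6*x^4 + 6*x^3 + 5*x^2 + 2*x + 1) dx. Term by term:
    ∫_0^5 x^6 dx = 78125/7;  ∫_0^5 4*x^5 dx = 31250/3;  ∫_0^5 6*x^4 dx = 3750;
    ∫_0^5 6*x^3 dx = 1875/2;  ∫_0^5 5*x^2 dx = 625/3;  ∫_0^5 2*x dx = 25;
    ∫_0^5 1 dx = 5.
  Sum: 78125/7 + 31250/3 + 3750 + 1875/2 + 625/3 + 25 + 5 = 371045/14.
  ∫_0^5 u'(x)^2 dx = ∫_0^5 (9*x^4 + 24*x^3 + 22*x^2 + 8*x + 1) dx. Term by term:
    ∫_0^5 9*x^4 dx = 5625;  ∫_0^5 24*x^3 dx = 3750;  ∫_0^5 22*x^2 dx = 2750/3;
    ∫_0^5 8*x dx = 100;  ∫_0^5 1 dx = 5.
  Sum: 5625 + 3750 + 2750/3 + 100 + 5 = 31190/3.
Adding: ||u||_{H^1}^2 = 371045/14 + 31190/3 = 1549795/42.


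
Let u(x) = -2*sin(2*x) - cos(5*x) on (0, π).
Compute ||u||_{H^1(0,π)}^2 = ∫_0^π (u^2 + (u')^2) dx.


||u||_{H^1(0,π)}^2 = -416/21 + 23*π

u'(x) = 5*sin(5*x) - 4*cos(2*x).
Expand u² and (u')² and integrate term by term on (0, π), using: for integers n ≥ 1, ∫_0^π sin²(nx) dx = ∫_0^π cos²(nx) dx = π/2; for n ≠ n', ∫_0^π sin(nx)sin(n'x) dx = ∫_0^π cos(nx)cos(n'x) dx = 0; and by product-to-sum, ∫_0^π sin(nx)cos(n'x) dx = ½∫_0^π [sin((n+n')x) + sin((n−n')x)] dx, which is 0 when n+n' is even and 2n/(n²−n'²) when n+n' is odd (it need not vanish on (0, π)).
  u² squared terms: (-1)²·∫cos(5x)² dx = 1·π/2 = π/2;  (-2)²·∫sin(2x)² dx = 4·π/2 = 2*π.
  u² cross terms: 2·(-1)·(-2)·∫cos(5x)·sin(2x) dx = 4·(-4/21) = -16/21.
  So ∫_0^π u² dx = π/2 + 2*π − 16/21 = -16/21 + 5*π/2.
  (u')² squared terms: (-4)²·∫cos(2x)² dx = 16·π/2 = 8*π;  (5)²·∫sin(5x)² dx = 25·π/2 = 25*π/2.
  (u')² cross terms: 2·(-4)·(5)·∫cos(2x)·sin(5x) dx = -40·(10/21) = -400/21.
  So ∫_0^π (u')² dx = 8*π + 25*π/2 − 400/21 = -400/21 + 41*π/2.
||u||_{H^1}^2 = (-16/21 + 5*π/2) + (-400/21 + 41*π/2) = -416/21 + 23*π.


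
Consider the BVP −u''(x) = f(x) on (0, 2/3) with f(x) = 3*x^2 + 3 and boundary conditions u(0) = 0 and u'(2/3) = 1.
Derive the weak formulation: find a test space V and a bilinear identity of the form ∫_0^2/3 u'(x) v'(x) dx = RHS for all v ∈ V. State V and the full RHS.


V = {v ∈ H^1(0, 2/3) : v(0) = 0} (test functions vanish at x = 0 where u is specified); weak form: ∫_0^2/3 u'v' dx = ∫_0^2/3 (3*x^2 + 3) v dx + v(2/3) for all v ∈ V.

Multiply both sides by a test function v and integrate from 0 to 2/3:
  ∫_0^2/3 −u''(x) v(x) dx = ∫_0^2/3 f(x) v(x) dx.
Integrate the LHS by parts once:
  ∫_0^2/3 −u'' v dx = −[u'(x) v(x)]_0^2/3 + ∫_0^2/3 u'(x) v'(x) dx.
Thus ∫_0^2/3 u'(x) v'(x) dx = ∫_0^2/3 f(x) v(x) dx + [u'(x) v(x)]_0^2/3.
Choose V so that boundary terms are either known or forced to vanish.
Mixed BC: u(0) = 0 (Dirichlet) and u'(2/3) = 1 (Neumann). Define V = {v ∈ H^1(0, 2/3) : v(0) = 0}. Then [u' v]_0^2/3 = u'(2/3)·v(2/3) − u'(0)·0 = v(2/3).
Weak formulation: find u (satisfying any essential BC) such that ∫_0^2/3 u'(x) v'(x) dx = ∫_0^2/3 f v dx + v(2/3) for all v ∈ V (Dirichlet at 0 absorbed into V; Neumann datum at x = 2/3 contributes the boundary term).
Substituting f(x) = 3*x^2 + 3, the right-hand side is ∫_0^2/3 (3*x^2 + 3) v dx + v(2/3).


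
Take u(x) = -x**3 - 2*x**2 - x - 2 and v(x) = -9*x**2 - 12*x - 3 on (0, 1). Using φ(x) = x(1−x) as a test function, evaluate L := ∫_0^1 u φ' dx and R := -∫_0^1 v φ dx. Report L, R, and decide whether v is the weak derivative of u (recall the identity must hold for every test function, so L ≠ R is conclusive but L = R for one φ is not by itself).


LHS = 13/20, RHS = 39/20. No, v is not the weak derivative of u.

u(x) = -x**3 - 2*x**2 - x - 2, classical derivative u'(x) = -3*x**2 - 4*x - 1.
φ(x) = x(1−x), so φ'(x) = 1 - 2*x.
Note φ(0) = φ(1) = 0, so the boundary term u·φ vanishes.
LHS = ∫_0^1 u(x) φ'(x) dx = ∫_0^1 (2*x^4 + 3*x^3 + 3*x - 2) dx. Term by term:
  ∫_0^1 2*x^4 dx = 2/5;  ∫_0^1 3*x^3 dx = 3/4;  ∫_0^1 3*x dx = 3/2;
  ∫_0^1 -2 dx = -2.
Sum: 2/5 + 3/4 + 3/2 − 2 = 13/20.
So LHS = 13/20.
∫_0^1 v(x) φ(x) dx = ∫_0^1 (9*x^4 + 3*x^3 - 9*x^2 - 3*x) dx. Term by term:
  ∫_0^1 9*x^4 dx = 9/5;  ∫_0^1 3*x^3 dx = 3/4;  ∫_0^1 -9*x^2 dx = -3;
  ∫_0^1 -3*x dx = -3/2.
Sum: 9/5 + 3/4 − 3 − 3/2 = -39/20.
So RHS = -∫_0^1 v(x) φ(x) dx = 39/20.
LHS − RHS = -13/10 ≠ 0, so the identity fails.
(For a valid weak derivative the identity must hold for EVERY test function, in particular this one. The failure shows v is NOT the weak derivative of u.)
Correct weak derivative would be u'(x) = -3*x**2 - 4*x - 1.


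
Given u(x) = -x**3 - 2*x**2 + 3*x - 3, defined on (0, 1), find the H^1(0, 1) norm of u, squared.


||u||_{H^1}^2 = 703/70

The H^1 norm (squared) on an interval (0, L) is
  ||u||_{H^1}^2 = ∫_0^L u(x)^2 dx + ∫_0^L u'(x)^2 dx.
Compute u'(x) = -3*x**2 - 4*x + 3.
Then u(x)^2 = x**6 + 4*x**5 - 2*x**4 - 6*x**3 + 21*x**2 - 18*x + 9 and u'(x)^2 = 9*x**4 + 24*x**3 - 2*x**2 - 24*x + 9.
Integrate each monomial from 0 to 1 using ∫_0^1 c·x^n dx = c·1^(n+1)/(n+1):
  ∫_0^1 u(x)^2 dx = ∫_0^1 (x^6 + 4*x^5 - 2*x^4 - 6*x^3 + 21*x^2 - 18*x + 9) dx. Term by term:
    ∫_0^1 x^6 dx = 1/7;  ∫_0^1 4*x^5 dx = 2/3;  ∫_0^1 -2*x^4 dx = -2/5;
    ∫_0^1 -6*x^3 dx = -3/2;  ∫_0^1 21*x^2 dx = 7;  ∫_0^1 -18*x dx = -9;
    ∫_0^1 9 dx = 9.
  Sum: 1/7 + 2/3 − 2/5 − 3/2 + 7 − 9 + 9 = 1241/210.
  ∫_0^1 u'(x)^2 dx = ∫_0^1 (9*x^4 + 24*x^3 - 2*x^2 - 24*x + 9) dx. Term by term:
    ∫_0^1 9*x^4 dx = 9/5;  ∫_0^1 24*x^3 dx = 6;  ∫_0^1 -2*x^2 dx = -2/3;
    ∫_0^1 -24*x dx = -12;  ∫_0^1 9 dx = 9.
  Sum: 9/5 + 6 − 2/3 − 12 + 9 = 62/15.
Adding: ||u||_{H^1}^2 = 1241/210 + 62/15 = 703/70.


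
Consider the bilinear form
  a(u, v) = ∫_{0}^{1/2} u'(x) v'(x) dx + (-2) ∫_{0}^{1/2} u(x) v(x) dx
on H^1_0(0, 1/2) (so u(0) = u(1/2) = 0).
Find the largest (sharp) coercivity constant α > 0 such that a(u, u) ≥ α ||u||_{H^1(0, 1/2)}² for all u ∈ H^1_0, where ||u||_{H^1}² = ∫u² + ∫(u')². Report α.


α = 2*(-1 + 2*π^2)/(1 + 4*π^2)

Coercivity of a(·,·) on H^1_0(0, 1/2) means a(u, u) ≥ α ||u||_{H^1}² for every u ∈ H^1_0.
The interval has length L = 1/2, and Poincaré/coercivity depend only on L. Here a(u, u) = ∫(u')² + (-2)·∫u².
Here c = -2 < 0 with |c| < (π/L)² = 4*π^2, so coercivity still holds. The condition a(u,u) ≥ α||u||_{H^1}² reads (1−α)∫(u')² ≥ (α−c)∫u². Any admissible α is ≤ 1 (rapidly oscillating u have ∫u²/∫(u')² → 0), and α = 1 would force 0 ≥ (1−c)∫u², impossible since c < 1; so 1−α > 0. By the sharp Poincaré inequality on H^1_0 of an interval of length L, ∫(u')² ≥ (π/L)²∫u² with equality for the first sine mode sin(π(x−x₀)/L) (x₀ the left endpoint), so the inequality holds for all u iff (1−α)(π/L)² ≥ α − c, i.e. α ≤ ((π/L)² + c)/((π/L)² + 1) = (1 + c(L/π)²)/(1 + (L/π)²). (Direct route, valid since c ≤ 0: Poincaré gives c∫u² ≥ c(L/π)²∫(u')², so a(u,u) ≥ (1 + c(L/π)²)∫(u')², while ||u||_{H^1}² ≤ (1 + (L/π)²)∫(u')²; dividing yields the same α.) With (π/L)² = 4*π^2 and c = -2, the largest admissible constant is α = ((π/L)² + c)/((π/L)² + 1).
Simplifying, α = 2*(-1 + 2*π^2)/(1 + 4*π^2).


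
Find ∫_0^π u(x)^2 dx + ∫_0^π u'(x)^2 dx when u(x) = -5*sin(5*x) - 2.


||u||_{H^1(0,π)}^2 = 8 + 329*π

u'(x) = -25*cos(5*x).
Expand u² and (u')² and integrate term by term on (0, π), using: for integers n ≥ 1, ∫_0^π sin²(nx) dx = ∫_0^π cos²(nx) dx = π/2; for n ≠ n', ∫_0^π sin(nx)sin(n'x) dx = ∫_0^π cos(nx)cos(n'x) dx = 0; and by product-to-sum, ∫_0^π sin(nx)cos(n'x) dx = ½∫_0^π [sin((n+n')x) + sin((n−n')x)] dx, which is 0 when n+n' is even and 2n/(n²−n'²) when n+n' is odd (it need not vanish on (0, π)). For the constant mode: ∫_0^π 1 dx = π, ∫_0^π cos(nx) dx = 0, ∫_0^π sin(nx) dx = (1−(−1)^n)/n.
  u² squared terms: (-2)²·∫1 dx = 4·π = 4*π;  (-5)²·∫sin(5x)² dx = 25·π/2 = 25*π/2.
  u² cross terms: 2·(-2)·(-5)·∫1·sin(5x) dx = 20·(2/5) = 8.
  So ∫_0^π u² dx = 4*π + 25*π/2 + 8 = 8 + 33*π/2.
  (u')² squared terms: (-25)²·∫cos(5x)² dx = 625·π/2 = 625*π/2.
  So ∫_0^π (u')² dx = 625*π/2.
||u||_{H^1}^2 = (8 + 33*π/2) + (625*π/2) = 8 + 329*π.


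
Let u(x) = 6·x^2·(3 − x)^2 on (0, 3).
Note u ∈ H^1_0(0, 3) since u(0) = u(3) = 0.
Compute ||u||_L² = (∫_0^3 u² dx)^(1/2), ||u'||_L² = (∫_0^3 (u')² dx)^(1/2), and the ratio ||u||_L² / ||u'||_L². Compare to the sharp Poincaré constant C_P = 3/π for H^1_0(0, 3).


||u||_L² / ||u'||_L² = sqrt(3)/2 < C_P = 3/π.

u(x) = 6·x^2·(3 − x)^2, so u'(x) = 12*x*(x - 3)*(2*x - 3).
u(x) = 6·x^2·(3 − x)^2 vanishes at x = 0 and x = 3, so u ∈ H^1_0(0, 3). Differentiate via the product rule and integrate the resulting polynomials term by term.
  ∫_0^3 u² dx = ∫_0^3 (36*x^8 - 432*x^7 + 1944*x^6 - 3888*x^5 + 2916*x^4) dx. Term by term:
    ∫_0^3 36*x^8 dx = 78732;  ∫_0^3 -432*x^7 dx = -354294;  ∫_0^3 1944*x^6 dx = 4251528/7;
    ∫_0^3 -3888*x^5 dx = -472392;  ∫_0^3 2916*x^4 dx = 708588/5.
  Sum: 78732 − 354294 + 4251528/7 − 472392 + 708588/5 = 39366/35.
  ∫_0^3 (u')² dx = ∫_0^3 (576*x^6 - 5184*x^5 + 16848*x^4 - 23328*x^3 + 11664*x^2) dx. Term by term:
    ∫_0^3 576*x^6 dx = 1259712/7;  ∫_0^3 -5184*x^5 dx = -629856;  ∫_0^3 16848*x^4 dx = 4094064/5;
    ∫_0^3 -23328*x^3 dx = -472392;  ∫_0^3 11664*x^2 dx = 104976.
  Sum: 1259712/7 − 629856 + 4094064/5 − 472392 + 104976 = 52488/35.
∫_0^3 u² dx = 39366/35, so ||u||_L² = 81*sqrt(210)/35.
∫_0^3 (u')² dx = 52488/35, so ||u'||_L² = 162*sqrt(70)/35.
Ratio ||u||_L² / ||u'||_L² = sqrt(3)/2.
Sharp Poincaré constant on H^1_0(0, 3) is C_P = L/π = 3/π, achieved by sin(π/3·x).
A polynomial bump cannot attain the sharp Poincaré constant (only the first sine eigenfunction does), so the ratio is strictly less than C_P, consistent with ||u||_L² ≤ C_P ||u'||_L².


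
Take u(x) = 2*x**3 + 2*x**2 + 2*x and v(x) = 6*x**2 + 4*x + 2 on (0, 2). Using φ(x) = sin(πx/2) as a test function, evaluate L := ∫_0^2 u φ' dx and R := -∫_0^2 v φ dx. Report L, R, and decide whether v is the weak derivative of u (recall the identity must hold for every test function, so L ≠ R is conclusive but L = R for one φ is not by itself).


LHS = -72/π + 192/π^3, RHS = -72/π + 192/π^3. Yes, v = u' weakly.

u(x) = 2*x**3 + 2*x**2 + 2*x, classical derivative u'(x) = 6*x**2 + 4*x + 2.
φ(x) = sin(πx/2), so φ'(x) = π*cos(π*x/2)/2.
Note φ(0) = φ(2) = 0, so the boundary term u·φ vanishes.
LHS = ∫_0^2 u(x) φ'(x) dx = ∫_0^2 (π*x^3*cos(π*x/2) + π*x^2*cos(π*x/2) + π*x*cos(π*x/2)) dx. Term by term:
  ∫_0^2 π*x*cos(π*x/2) dx = -8/π;  ∫_0^2 π*x^2*cos(π*x/2) dx = -16/π;  ∫_0^2 π*x^3*cos(π*x/2) dx = -48/π + 192/π^3.
Sum: -8/π − 16/π + -48/π + 192/π^3 = -72/π + 192/π^3.
So LHS = -72/π + 192/π^3.
∫_0^2 v(x) φ(x) dx = ∫_0^2 (6*x^2*sin(π*x/2) + 4*x*sin(π*x/2) + 2*sin(π*x/2)) dx. Term by term:
  ∫_0^2 2*sin(π*x/2) dx = 8/π;  ∫_0^2 4*x*sin(π*x/2) dx = 16/π;  ∫_0^2 6*x^2*sin(π*x/2) dx = -192/π^3 + 48/π.
Sum: 8/π + 16/π + -192/π^3 + 48/π = -192/π^3 + 72/π.
So RHS = -∫_0^2 v(x) φ(x) dx = -72/π + 192/π^3.
LHS = RHS, so the identity holds for this test φ.
Moreover u is smooth here and v(x) = u'(x) = 6*x**2 + 4*x + 2 pointwise, so the identity holds for every test function. Hence v is the weak derivative of u.


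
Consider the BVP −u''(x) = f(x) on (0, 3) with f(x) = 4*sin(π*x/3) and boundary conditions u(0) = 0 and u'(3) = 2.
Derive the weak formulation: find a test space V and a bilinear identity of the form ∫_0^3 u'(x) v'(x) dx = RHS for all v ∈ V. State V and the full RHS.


V = {v ∈ H^1(0, 3) : v(0) = 0} (test functions vanish at x = 0 where u is specified); weak form: ∫_0^3 u'v' dx = ∫_0^3 (4*sin(π*x/3)) v dx + 2·v(3) for all v ∈ V.

Multiply both sides by a test function v and integrate from 0 to 3:
  ∫_0^3 −u''(x) v(x) dx = ∫_0^3 f(x) v(x) dx.
Integrate the LHS by parts once:
  ∫_0^3 −u'' v dx = −[u'(x) v(x)]_0^3 + ∫_0^3 u'(x) v'(x) dx.
Thus ∫_0^3 u'(x) v'(x) dx = ∫_0^3 f(x) v(x) dx + [u'(x) v(x)]_0^3.
Choose V so that boundary terms are either known or forced to vanish.
Mixed BC: u(0) = 0 (Dirichlet) and u'(3) = 2 (Neumann). Define V = {v ∈ H^1(0, 3) : v(0) = 0}. Then [u' v]_0^3 = u'(3)·v(3) − u'(0)·0 = 2·v(3).
Weak formulation: find u (satisfying any essential BC) such that ∫_0^3 u'(x) v'(x) dx = ∫_0^3 f v dx + 2·v(3) for all v ∈ V (Dirichlet at 0 absorbed into V; Neumann datum at x = 3 contributes the boundary term).
Substituting f(x) = 4*sin(π*x/3), the right-hand side is ∫_0^3 (4*sin(π*x/3)) v dx + 2·v(3).


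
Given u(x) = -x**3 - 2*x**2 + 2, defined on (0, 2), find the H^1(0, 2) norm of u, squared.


||u||_{H^1}^2 = 8872/35

The H^1 norm (squared) on an interval (0, L) is
  ||u||_{H^1}^2 = ∫_0^L u(x)^2 dx + ∫_0^L u'(x)^2 dx.
Compute u'(x) = -3*x**2 - 4*x.
Then u(x)^2 = x**6 + 4*x**5 + 4*x**4 - 4*x**3 - 8*x**2 + 4 and u'(x)^2 = 9*x**4 + 24*x**3 + 16*x**2.
Integrate each monomial from 0 to 2 using ∫_0^2 c·x^n dx = c·2^(n+1)/(n+1):
  ∫_0^2 u(x)^2 dx = ∫_0^2 (x^6 + 4*x^5 + 4*x^4 - 4*x^3 - 8*x^2 + 4) dx. Term by term:
    ∫_0^2 x^6 dx = 128/7;  ∫_0^2 4*x^5 dx = 128/3;  ∫_0^2 4*x^4 dx = 128/5;
    ∫_0^2 -4*x^3 dx = -16;  ∫_0^2 -8*x^2 dx = -64/3;  ∫_0^2 4 dx = 8.
  Sum: 128/7 + 128/3 + 128/5 − 16 − 64/3 + 8 = 6008/105.
  ∫_0^2 u'(x)^2 dx = ∫_0^2 (9*x^4 + 24*x^3 + 16*x^2) dx. Term by term:
    ∫_0^2 9*x^4 dx = 288/5;  ∫_0^2 24*x^3 dx = 96;  ∫_0^2 16*x^2 dx = 128/3.
  Sum: 288/5 + 96 + 128/3 = 2944/15.
Adding: ||u||_{H^1}^2 = 6008/105 + 2944/15 = 8872/35.


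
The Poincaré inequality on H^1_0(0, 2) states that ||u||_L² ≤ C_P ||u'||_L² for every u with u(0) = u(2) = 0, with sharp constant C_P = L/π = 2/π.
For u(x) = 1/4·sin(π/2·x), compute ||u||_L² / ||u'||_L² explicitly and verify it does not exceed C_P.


||u||_L² / ||u'||_L² = 2/π = C_P.

u(x) = 1/4·sin(π/2·x), so u'(x) = π*cos(π*x/2)/8.
Writing u(x) = A·sin(kπx/L) with A = 1/4 and k = 1, use ∫_0^L sin²(kπx/L) dx = L/2 and ∫_0^L cos²(kπx/L) dx = L/2.
u² = 1/16·sin²(π/2·x) and (u')² = π^2/64·cos²(π/2·x), and each of sin², cos² integrates to L/2 = 1 over (0, 2).
∫_0^2 u² dx = 1/16, so ||u||_L² = 1/4.
∫_0^2 (u')² dx = π^2/64, so ||u'||_L² = π/8.
Ratio ||u||_L² / ||u'||_L² = 2/π.
Sharp Poincaré constant on H^1_0(0, 2) is C_P = L/π = 2/π, achieved by sin(π/2·x).
This is the k = 1 eigenfunction (up to amplitude), so the ratio equals the sharp Poincaré constant exactly.


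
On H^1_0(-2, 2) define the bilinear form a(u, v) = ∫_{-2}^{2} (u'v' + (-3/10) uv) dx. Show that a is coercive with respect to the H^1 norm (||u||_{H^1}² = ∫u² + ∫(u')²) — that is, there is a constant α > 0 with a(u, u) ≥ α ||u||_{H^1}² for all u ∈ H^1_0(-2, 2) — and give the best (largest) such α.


α = (-24/5 + π^2)/(π^2 + 16)

Coercivity of a(·,·) on H^1_0(-2, 2) means a(u, u) ≥ α ||u||_{H^1}² for every u ∈ H^1_0.
The interval has length L = 4, and Poincaré/coercivity depend only on L. Here a(u, u) = ∫(u')² + (-3/10)·∫u².
Here c = -3/10 < 0 with |c| < (π/L)² = π^2/16, so coercivity still holds. The condition a(u,u) ≥ α||u||_{H^1}² reads (1−α)∫(u')² ≥ (α−c)∫u². Any admissible α is ≤ 1 (rapidly oscillating u have ∫u²/∫(u')² → 0), and α = 1 would force 0 ≥ (1−c)∫u², impossible since c < 1; so 1−α > 0. By the sharp Poincaré inequality on H^1_0 of an interval of length L, ∫(u')² ≥ (π/L)²∫u² with equality for the first sine mode sin(π(x−x₀)/L) (x₀ the left endpoint), so the inequality holds for all u iff (1−α)(π/L)² ≥ α − c, i.e. α ≤ ((π/L)² + c)/((π/L)² + 1) = (1 + c(L/π)²)/(1 + (L/π)²). (Direct route, valid since c ≤ 0: Poincaré gives c∫u² ≥ c(L/π)²∫(u')², so a(u,u) ≥ (1 + c(L/π)²)∫(u')², while ||u||_{H^1}² ≤ (1 + (L/π)²)∫(u')²; dividing yields the same α.) With (π/L)² = π^2/16 and c = -3/10, the largest admissible constant is α = ((π/L)² + c)/((π/L)² + 1).
Simplifying, α = (-24/5 + π^2)/(π^2 + 16).


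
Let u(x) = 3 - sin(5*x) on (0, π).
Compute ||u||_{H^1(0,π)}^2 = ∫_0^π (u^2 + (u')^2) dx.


||u||_{H^1(0,π)}^2 = -12/5 + 22*π

u'(x) = -5*cos(5*x).
Expand u² and (u')² and integrate term by term on (0, π), using: for integers n ≥ 1, ∫_0^π sin²(nx) dx = ∫_0^π cos²(nx) dx = π/2; for n ≠ n', ∫_0^π sin(nx)sin(n'x) dx = ∫_0^π cos(nx)cos(n'x) dx = 0; and by product-to-sum, ∫_0^π sin(nx)cos(n'x) dx = ½∫_0^π [sin((n+n')x) + sin((n−n')x)] dx, which is 0 when n+n' is even and 2n/(n²−n'²) when n+n' is odd (it need not vanish on (0, π)). For the constant mode: ∫_0^π 1 dx = π, ∫_0^π cos(nx) dx = 0, ∫_0^π sin(nx) dx = (1−(−1)^n)/n.
  u² squared terms: (3)²·∫1 dx = 9·π = 9*π;  (-1)²·∫sin(5x)² dx = 1·π/2 = π/2.
  u² cross terms: 2·(3)·(-1)·∫1·sin(5x) dx = -6·(2/5) = -12/5.
  So ∫_0^π u² dx = 9*π + π/2 − 12/5 = -12/5 + 19*π/2.
  (u')² squared terms: (-5)²·∫cos(5x)² dx = 25·π/2 = 25*π/2.
  So ∫_0^π (u')² dx = 25*π/2.
||u||_{H^1}^2 = (-12/5 + 19*π/2) + (25*π/2) = -12/5 + 22*π.


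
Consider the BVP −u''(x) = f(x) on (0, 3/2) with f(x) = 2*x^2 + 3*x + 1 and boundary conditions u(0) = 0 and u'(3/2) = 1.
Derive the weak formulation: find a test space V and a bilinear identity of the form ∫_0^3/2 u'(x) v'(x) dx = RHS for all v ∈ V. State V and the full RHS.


V = {v ∈ H^1(0, 3/2) : v(0) = 0} (test functions vanish at x = 0 where u is specified); weak form: ∫_0^3/2 u'v' dx = ∫_0^3/2 (2*x^2 + 3*x + 1) v dx + v(3/2) for all v ∈ V.

Multiply both sides by a test function v and integrate from 0 to 3/2:
  ∫_0^3/2 −u''(x) v(x) dx = ∫_0^3/2 f(x) v(x) dx.
Integrate the LHS by parts once:
  ∫_0^3/2 −u'' v dx = −[u'(x) v(x)]_0^3/2 + ∫_0^3/2 u'(x) v'(x) dx.
Thus ∫_0^3/2 u'(x) v'(x) dx = ∫_0^3/2 f(x) v(x) dx + [u'(x) v(x)]_0^3/2.
Choose V so that boundary terms are either known or forced to vanish.
Mixed BC: u(0) = 0 (Dirichlet) and u'(3/2) = 1 (Neumann). Define V = {v ∈ H^1(0, 3/2) : v(0) = 0}. Then [u' v]_0^3/2 = u'(3/2)·v(3/2) − u'(0)·0 = v(3/2).
Weak formulation: find u (satisfying any essential BC) such that ∫_0^3/2 u'(x) v'(x) dx = ∫_0^3/2 f v dx + v(3/2) for all v ∈ V (Dirichlet at 0 absorbed into V; Neumann datum at x = 3/2 contributes the boundary term).
Substituting f(x) = 2*x^2 + 3*x + 1, the right-hand side is ∫_0^3/2 (2*x^2 + 3*x + 1) v dx + v(3/2).


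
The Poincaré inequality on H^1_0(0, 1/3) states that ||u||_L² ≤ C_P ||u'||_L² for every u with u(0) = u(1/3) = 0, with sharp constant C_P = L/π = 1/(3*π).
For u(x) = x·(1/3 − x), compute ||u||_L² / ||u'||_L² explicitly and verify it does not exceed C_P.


||u||_L² / ||u'||_L² = sqrt(10)/30 < C_P = 1/(3*π).

u(x) = x·(1/3 − x), so u'(x) = 1/3 - 2*x.
u(x) = x·(1/3 − x) vanishes at x = 0 and x = 1/3, so u ∈ H^1_0(0, 1/3). Differentiate via the product rule and integrate the resulting polynomials term by term.
  ∫_0^1/3 u² dx = ∫_0^1/3 (x^4 - 2*x^3/3 + x^2/9) dx. Term by term:
    ∫_0^1/3 x^4 dx = 1/1215;  ∫_0^1/3 -2*x^3/3 dx = -1/486;  ∫_0^1/3 x^2/9 dx = 1/729.
  Sum: 1/1215 − 1/486 + 1/729 = 1/7290.
  ∫_0^1/3 (u')² dx = ∫_0^1/3 (4*x^2 - 4*x/3 + 1/9) dx. Term by term:
    ∫_0^1/3 4*x^2 dx = 4/81;  ∫_0^1/3 -4*x/3 dx = -2/27;  ∫_0^1/3 1/9 dx = 1/27.
  Sum: 4/81 − 2/27 + 1/27 = 1/81.
∫_0^1/3 u² dx = 1/7290, so ||u||_L² = sqrt(10)/270.
∫_0^1/3 (u')² dx = 1/81, so ||u'||_L² = 1/9.
Ratio ||u||_L² / ||u'||_L² = sqrt(10)/30.
Sharp Poincaré constant on H^1_0(0, 1/3) is C_P = L/π = 1/(3*π), achieved by sin(3*π·x).
A polynomial bump cannot attain the sharp Poincaré constant (only the first sine eigenfunction does), so the ratio is strictly less than C_P, consistent with ||u||_L² ≤ C_P ||u'||_L².


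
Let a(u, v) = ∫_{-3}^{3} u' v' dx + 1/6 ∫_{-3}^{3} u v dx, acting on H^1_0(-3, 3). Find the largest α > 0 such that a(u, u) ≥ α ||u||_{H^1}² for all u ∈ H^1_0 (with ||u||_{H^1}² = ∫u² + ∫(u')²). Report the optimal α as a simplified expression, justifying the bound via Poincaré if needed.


α = (6 + π^2)/(π^2 + 36)

Coercivity of a(·,·) on H^1_0(-3, 3) means a(u, u) ≥ α ||u||_{H^1}² for every u ∈ H^1_0.
The interval has length L = 6, and Poincaré/coercivity depend only on L. Here a(u, u) = ∫(u')² + (1/6)·∫u².
Here 0 < c = 1/6 < 1. The condition a(u,u) ≥ α||u||_{H^1}² reads (1−α)∫(u')² ≥ (α−c)∫u². Any admissible α is ≤ 1 (rapidly oscillating u have ∫u²/∫(u')² → 0), and α = 1 would force 0 ≥ (1−c)∫u², impossible since c < 1; so 1−α > 0. By the sharp Poincaré inequality on H^1_0 of an interval of length L, ∫(u')² ≥ (π/L)²∫u² with equality for the first sine mode sin(π(x−x₀)/L) (x₀ the left endpoint), so the inequality holds for all u iff (1−α)(π/L)² ≥ α − c, i.e. α ≤ ((π/L)² + c)/((π/L)² + 1) = (1 + c(L/π)²)/(1 + (L/π)²). With (π/L)² = π^2/36 and c = 1/6, the largest admissible constant is α = ((π/L)² + c)/((π/L)² + 1).
Simplifying, α = (6 + π^2)/(π^2 + 36).


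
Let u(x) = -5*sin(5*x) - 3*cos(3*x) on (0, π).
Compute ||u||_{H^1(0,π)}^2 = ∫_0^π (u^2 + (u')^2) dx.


||u||_{H^1(0,π)}^2 = 370*π

u'(x) = 9*sin(3*x) - 25*cos(5*x).
Expand u² and (u')² and integrate term by term on (0, π), using: for integers n ≥ 1, ∫_0^π sin²(nx) dx = ∫_0^π cos²(nx) dx = π/2; for n ≠ n', ∫_0^π sin(nx)sin(n'x) dx = ∫_0^π cos(nx)cos(n'x) dx = 0; and by product-to-sum, ∫_0^π sin(nx)cos(n'x) dx = ½∫_0^π [sin((n+n')x) + sin((n−n')x)] dx, which is 0 when n+n' is even and 2n/(n²−n'²) when n+n' is odd (it need not vanish on (0, π)).
  u² squared terms: (-5)²·∫sin(5x)² dx = 25·π/2 = 25*π/2;  (-3)²·∫cos(3x)² dx = 9·π/2 = 9*π/2.
  u² cross terms: 2·(-5)·(-3)·∫sin(5x)·cos(3x) dx = 30·(0) = 0.
  So ∫_0^π u² dx = 25*π/2 + 9*π/2 + 0 = 17*π.
  (u')² squared terms: (-25)²·∫cos(5x)² dx = 625·π/2 = 625*π/2;  (9)²·∫sin(3x)² dx = 81·π/2 = 81*π/2.
  (u')² cross terms: 2·(-25)·(9)·∫cos(5x)·sin(3x) dx = -450·(0) = 0.
  So ∫_0^π (u')² dx = 625*π/2 + 81*π/2 + 0 = 353*π.
||u||_{H^1}^2 = (17*π) + (353*π) = 370*π.


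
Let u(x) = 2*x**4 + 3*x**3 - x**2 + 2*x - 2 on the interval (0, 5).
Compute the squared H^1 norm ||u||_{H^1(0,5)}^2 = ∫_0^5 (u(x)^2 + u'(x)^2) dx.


||u||_{H^1}^2 = 332231215/126

The H^1 norm (squared) on an interval (0, L) is
  ||u||_{H^1}^2 = ∫_0^L u(x)^2 dx + ∫_0^L u'(x)^2 dx.
Compute u'(x) = 8*x**3 + 9*x**2 - 2*x + 2.
Then u(x)^2 = 4*x**8 + 12*x**7 + 5*x**6 + 2*x**5 + 5*x**4 - 16*x**3 + 8*x**2 - 8*x + 4 and u'(x)^2 = 64*x**6 + 144*x**5 + 49*x**4 - 4*x**3 + 40*x**2 - 8*x + 4.
Integrate each monomial from 0 to 5 using ∫_0^5 c·x^n dx = c·5^(n+1)/(n+1):
  ∫_0^5 u(x)^2 dx = ∫_0^5 (4*x^8 + 12*x^7 + 5*x^6 + 2*x^5 + 5*x^4 - 16*x^3 + 8*x^2 - 8*x + 4) dx. Term by term:
    ∫_0^5 4*x^8 dx = 7812500/9;  ∫_0^5 12*x^7 dx = 1171875/2;  ∫_0^5 5*x^6 dx = 390625/7;
    ∫_0^5 2*x^5 dx = 15625/3;  ∫_0^5 5*x^4 dx = 3125;  ∫_0^5 -16*x^3 dx = -2500;
    ∫_0^5 8*x^2 dx = 1000/3;  ∫_0^5 -8*x dx = -100;  ∫_0^5 4 dx = 20.
  Sum: 7812500/9 + 1171875/2 + 390625/7 + 15625/3 + 3125 − 2500 + 1000/3 − 100 + 20 = 191001295/126.
  ∫_0^5 u'(x)^2 dx = ∫_0^5 (64*x^6 + 144*x^5 + 49*x^4 - 4*x^3 + 40*x^2 - 8*x + 4) dx. Term by term:
    ∫_0^5 64*x^6 dx = 5000000/7;  ∫_0^5 144*x^5 dx = 375000;  ∫_0^5 49*x^4 dx = 30625;
    ∫_0^5 -4*x^3 dx = -625;  ∫_0^5 40*x^2 dx = 5000/3;  ∫_0^5 -8*x dx = -100;
    ∫_0^5 4 dx = 20.
  Sum: 5000000/7 + 375000 + 30625 − 625 + 5000/3 − 100 + 20 = 23538320/21.
Adding: ||u||_{H^1}^2 = 191001295/126 + 23538320/21 = 332231215/126.


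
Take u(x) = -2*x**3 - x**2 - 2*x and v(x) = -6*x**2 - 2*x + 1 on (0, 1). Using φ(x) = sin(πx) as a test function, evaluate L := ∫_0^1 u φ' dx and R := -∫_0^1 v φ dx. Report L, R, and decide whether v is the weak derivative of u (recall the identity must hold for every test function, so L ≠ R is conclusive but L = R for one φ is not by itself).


LHS = -24/π^3 + 12/π, RHS = -24/π^3 + 6/π. No, v is not the weak derivative of u.

u(x) = -2*x**3 - x**2 - 2*x, classical derivative u'(x) = -6*x**2 - 2*x - 2.
φ(x) = sin(πx), so φ'(x) = π*cos(π*x).
Note φ(0) = φ(1) = 0, so the boundary term u·φ vanishes.
LHS = ∫_0^1 u(x) φ'(x) dx = ∫_0^1 (-2*π*x^3*cos(π*x) - π*x^2*cos(π*x) - 2*π*x*cos(π*x)) dx. Term by term:
  ∫_0^1 -π*x^2*cos(π*x) dx = 2/π;  ∫_0^1 -2*π*x*cos(π*x) dx = 4/π;  ∫_0^1 -2*π*x^3*cos(π*x) dx = -24/π^3 + 6/π.
Sum: 2/π + 4/π + -24/π^3 + 6/π = -24/π^3 + 12/π.
So LHS = -24/π^3 + 12/π.
∫_0^1 v(x) φ(x) dx = ∫_0^1 (-6*x^2*sin(π*x) - 2*x*sin(π*x) + sin(π*x)) dx. Term by term:
  ∫_0^1 -6*x^2*sin(π*x) dx = -6/π + 24/π^3;  ∫_0^1 -2*x*sin(π*x) dx = -2/π;  ∫_0^1 sin(π*x) dx = 2/π.
Sum: -6/π + 24/π^3 − 2/π + 2/π = -6/π + 24/π^3.
So RHS = -∫_0^1 v(x) φ(x) dx = -24/π^3 + 6/π.
LHS − RHS = 6/π ≠ 0, so the identity fails.
(For a valid weak derivative the identity must hold for EVERY test function, in particular this one. The failure shows v is NOT the weak derivative of u.)
Correct weak derivative would be u'(x) = -6*x**2 - 2*x - 2.


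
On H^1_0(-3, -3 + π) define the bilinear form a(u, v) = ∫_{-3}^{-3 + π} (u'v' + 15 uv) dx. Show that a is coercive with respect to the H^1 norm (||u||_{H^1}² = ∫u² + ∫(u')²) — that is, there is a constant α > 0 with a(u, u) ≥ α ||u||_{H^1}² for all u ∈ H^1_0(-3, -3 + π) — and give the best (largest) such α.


α = 1

Coercivity of a(·,·) on H^1_0(-3, -3 + π) means a(u, u) ≥ α ||u||_{H^1}² for every u ∈ H^1_0.
The interval has length L = π, and Poincaré/coercivity depend only on L. Here a(u, u) = ∫(u')² + (15)·∫u².
Here c = 15 ≥ 1, so a(u,u) = ∫(u')² + c∫u² ≥ ∫(u')² + ∫u² = ||u||_{H^1}², i.e. α = 1 works. No larger α is possible: a(u,u) ≥ α||u||_{H^1}² means (1−α)∫(u')² ≥ (α−c)∫u², and for the modes u_n = sin(nπ(x−x₀)/L) (x₀ the left endpoint) one has ∫u_n²/∫(u_n')² = (L/(nπ))² → 0, so a(u_n,u_n)/||u_n||_{H^1}² → 1. Hence the optimal constant is α = 1.
Therefore α = 1.


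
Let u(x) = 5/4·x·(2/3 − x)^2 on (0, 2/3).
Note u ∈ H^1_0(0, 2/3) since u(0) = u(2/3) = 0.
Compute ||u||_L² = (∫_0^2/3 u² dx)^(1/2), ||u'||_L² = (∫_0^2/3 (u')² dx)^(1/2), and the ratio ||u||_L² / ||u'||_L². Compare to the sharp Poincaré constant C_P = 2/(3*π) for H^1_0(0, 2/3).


||u||_L² / ||u'||_L² = sqrt(14)/21 < C_P = 2/(3*π).

u(x) = 5/4·x·(2/3 − x)^2, so u'(x) = 15*x^2/4 - 10*x/3 + 5/9.
u(x) = 5/4·x·(2/3 − x)^2 vanishes at x = 0 and x = 2/3, so u ∈ H^1_0(0, 2/3). Differentiate via the product rule and integrate the resulting polynomials term by term.
  ∫_0^2/3 u² dx = ∫_0^2/3 (25*x^6/16 - 25*x^5/6 + 25*x^4/6 - 50*x^3/27 + 25*x^2/81) dx. Term by term:
    ∫_0^2/3 25*x^6/16 dx = 200/15309;  ∫_0^2/3 -25*x^5/6 dx = -400/6561;  ∫_0^2/3 25*x^4/6 dx = 80/729;
    ∫_0^2/3 -50*x^3/27 dx = -200/2187;  ∫_0^2/3 25*x^2/81 dx = 200/6561.
  Sum: 200/15309 − 400/6561 + 80/729 − 200/2187 + 200/6561 = 40/45927.
  ∫_0^2/3 (u')² dx = ∫_0^2/3 (225*x^4/16 - 25*x^3 + 275*x^2/18 - 100*x/27 + 25/81) dx. Term by term:
    ∫_0^2/3 225*x^4/16 dx = 10/27;  ∫_0^2/3 -25*x^3 dx = -100/81;  ∫_0^2/3 275*x^2/18 dx = 1100/729;
    ∫_0^2/3 -100*x/27 dx = -200/243;  ∫_0^2/3 25/81 dx = 50/243.
  Sum: 10/27 − 100/81 + 1100/729 − 200/243 + 50/243 = 20/729.
∫_0^2/3 u² dx = 40/45927, so ||u||_L² = 2*sqrt(70)/567.
∫_0^2/3 (u')² dx = 20/729, so ||u'||_L² = 2*sqrt(5)/27.
Ratio ||u||_L² / ||u'||_L² = sqrt(14)/21.
Sharp Poincaré constant on H^1_0(0, 2/3) is C_P = L/π = 2/(3*π), achieved by sin(3*π/2·x).
A polynomial bump cannot attain the sharp Poincaré constant (only the first sine eigenfunction does), so the ratio is strictly less than C_P, consistent with ||u||_L² ≤ C_P ||u'||_L².
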